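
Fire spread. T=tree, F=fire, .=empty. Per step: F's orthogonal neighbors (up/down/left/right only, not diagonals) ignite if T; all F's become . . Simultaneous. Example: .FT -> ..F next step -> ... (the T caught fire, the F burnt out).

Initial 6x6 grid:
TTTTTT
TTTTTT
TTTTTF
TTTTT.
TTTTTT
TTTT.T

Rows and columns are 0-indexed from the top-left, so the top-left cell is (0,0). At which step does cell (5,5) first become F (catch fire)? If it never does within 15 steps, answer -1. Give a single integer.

Step 1: cell (5,5)='T' (+2 fires, +1 burnt)
Step 2: cell (5,5)='T' (+4 fires, +2 burnt)
Step 3: cell (5,5)='T' (+5 fires, +4 burnt)
Step 4: cell (5,5)='T' (+6 fires, +5 burnt)
Step 5: cell (5,5)='F' (+7 fires, +6 burnt)
  -> target ignites at step 5
Step 6: cell (5,5)='.' (+5 fires, +7 burnt)
Step 7: cell (5,5)='.' (+3 fires, +5 burnt)
Step 8: cell (5,5)='.' (+1 fires, +3 burnt)
Step 9: cell (5,5)='.' (+0 fires, +1 burnt)
  fire out at step 9

5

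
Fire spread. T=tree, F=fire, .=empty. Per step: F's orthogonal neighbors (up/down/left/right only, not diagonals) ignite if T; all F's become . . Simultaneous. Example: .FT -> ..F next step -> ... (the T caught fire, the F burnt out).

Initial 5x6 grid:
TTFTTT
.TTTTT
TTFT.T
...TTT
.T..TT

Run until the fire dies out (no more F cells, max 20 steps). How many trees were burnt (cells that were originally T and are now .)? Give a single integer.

Step 1: +5 fires, +2 burnt (F count now 5)
Step 2: +6 fires, +5 burnt (F count now 6)
Step 3: +3 fires, +6 burnt (F count now 3)
Step 4: +3 fires, +3 burnt (F count now 3)
Step 5: +2 fires, +3 burnt (F count now 2)
Step 6: +0 fires, +2 burnt (F count now 0)
Fire out after step 6
Initially T: 20, now '.': 29
Total burnt (originally-T cells now '.'): 19

Answer: 19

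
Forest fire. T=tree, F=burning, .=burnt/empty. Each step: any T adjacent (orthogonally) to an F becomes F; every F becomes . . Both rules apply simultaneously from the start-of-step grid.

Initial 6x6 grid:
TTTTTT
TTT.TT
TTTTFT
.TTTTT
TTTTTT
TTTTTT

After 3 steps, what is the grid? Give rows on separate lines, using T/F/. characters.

Step 1: 4 trees catch fire, 1 burn out
  TTTTTT
  TTT.FT
  TTTF.F
  .TTTFT
  TTTTTT
  TTTTTT
Step 2: 6 trees catch fire, 4 burn out
  TTTTFT
  TTT..F
  TTF...
  .TTF.F
  TTTTFT
  TTTTTT
Step 3: 8 trees catch fire, 6 burn out
  TTTF.F
  TTF...
  TF....
  .TF...
  TTTF.F
  TTTTFT

TTTF.F
TTF...
TF....
.TF...
TTTF.F
TTTTFT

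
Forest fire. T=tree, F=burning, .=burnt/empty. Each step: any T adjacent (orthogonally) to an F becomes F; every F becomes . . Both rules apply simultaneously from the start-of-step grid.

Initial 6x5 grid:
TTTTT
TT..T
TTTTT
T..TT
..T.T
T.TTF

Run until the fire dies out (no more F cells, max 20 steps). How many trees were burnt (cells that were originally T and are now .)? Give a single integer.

Step 1: +2 fires, +1 burnt (F count now 2)
Step 2: +2 fires, +2 burnt (F count now 2)
Step 3: +3 fires, +2 burnt (F count now 3)
Step 4: +2 fires, +3 burnt (F count now 2)
Step 5: +2 fires, +2 burnt (F count now 2)
Step 6: +2 fires, +2 burnt (F count now 2)
Step 7: +3 fires, +2 burnt (F count now 3)
Step 8: +3 fires, +3 burnt (F count now 3)
Step 9: +1 fires, +3 burnt (F count now 1)
Step 10: +0 fires, +1 burnt (F count now 0)
Fire out after step 10
Initially T: 21, now '.': 29
Total burnt (originally-T cells now '.'): 20

Answer: 20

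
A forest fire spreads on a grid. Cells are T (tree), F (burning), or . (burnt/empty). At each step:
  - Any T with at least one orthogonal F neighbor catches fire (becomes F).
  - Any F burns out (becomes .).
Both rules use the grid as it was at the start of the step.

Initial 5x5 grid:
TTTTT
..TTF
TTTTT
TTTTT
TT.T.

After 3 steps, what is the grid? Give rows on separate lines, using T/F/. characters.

Step 1: 3 trees catch fire, 1 burn out
  TTTTF
  ..TF.
  TTTTF
  TTTTT
  TT.T.
Step 2: 4 trees catch fire, 3 burn out
  TTTF.
  ..F..
  TTTF.
  TTTTF
  TT.T.
Step 3: 3 trees catch fire, 4 burn out
  TTF..
  .....
  TTF..
  TTTF.
  TT.T.

TTF..
.....
TTF..
TTTF.
TT.T.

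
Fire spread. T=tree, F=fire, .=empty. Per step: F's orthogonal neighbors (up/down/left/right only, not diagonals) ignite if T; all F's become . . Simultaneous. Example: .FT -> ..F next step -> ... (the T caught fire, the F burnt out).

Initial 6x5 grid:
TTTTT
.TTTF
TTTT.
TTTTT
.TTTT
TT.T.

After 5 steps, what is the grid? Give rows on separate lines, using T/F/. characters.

Step 1: 2 trees catch fire, 1 burn out
  TTTTF
  .TTF.
  TTTT.
  TTTTT
  .TTTT
  TT.T.
Step 2: 3 trees catch fire, 2 burn out
  TTTF.
  .TF..
  TTTF.
  TTTTT
  .TTTT
  TT.T.
Step 3: 4 trees catch fire, 3 burn out
  TTF..
  .F...
  TTF..
  TTTFT
  .TTTT
  TT.T.
Step 4: 5 trees catch fire, 4 burn out
  TF...
  .....
  TF...
  TTF.F
  .TTFT
  TT.T.
Step 5: 6 trees catch fire, 5 burn out
  F....
  .....
  F....
  TF...
  .TF.F
  TT.F.

F....
.....
F....
TF...
.TF.F
TT.F.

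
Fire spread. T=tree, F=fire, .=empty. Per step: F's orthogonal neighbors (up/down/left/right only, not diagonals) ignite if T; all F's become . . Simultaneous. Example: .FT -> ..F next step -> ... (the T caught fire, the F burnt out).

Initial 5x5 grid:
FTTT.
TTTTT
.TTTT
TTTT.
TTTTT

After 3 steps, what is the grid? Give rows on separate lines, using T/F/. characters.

Step 1: 2 trees catch fire, 1 burn out
  .FTT.
  FTTTT
  .TTTT
  TTTT.
  TTTTT
Step 2: 2 trees catch fire, 2 burn out
  ..FT.
  .FTTT
  .TTTT
  TTTT.
  TTTTT
Step 3: 3 trees catch fire, 2 burn out
  ...F.
  ..FTT
  .FTTT
  TTTT.
  TTTTT

...F.
..FTT
.FTTT
TTTT.
TTTTT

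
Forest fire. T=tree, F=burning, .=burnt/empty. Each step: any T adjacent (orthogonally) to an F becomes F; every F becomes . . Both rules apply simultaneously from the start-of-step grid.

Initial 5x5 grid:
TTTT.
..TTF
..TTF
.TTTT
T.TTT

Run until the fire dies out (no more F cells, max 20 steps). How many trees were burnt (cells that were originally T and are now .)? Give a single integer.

Answer: 15

Derivation:
Step 1: +3 fires, +2 burnt (F count now 3)
Step 2: +5 fires, +3 burnt (F count now 5)
Step 3: +3 fires, +5 burnt (F count now 3)
Step 4: +3 fires, +3 burnt (F count now 3)
Step 5: +1 fires, +3 burnt (F count now 1)
Step 6: +0 fires, +1 burnt (F count now 0)
Fire out after step 6
Initially T: 16, now '.': 24
Total burnt (originally-T cells now '.'): 15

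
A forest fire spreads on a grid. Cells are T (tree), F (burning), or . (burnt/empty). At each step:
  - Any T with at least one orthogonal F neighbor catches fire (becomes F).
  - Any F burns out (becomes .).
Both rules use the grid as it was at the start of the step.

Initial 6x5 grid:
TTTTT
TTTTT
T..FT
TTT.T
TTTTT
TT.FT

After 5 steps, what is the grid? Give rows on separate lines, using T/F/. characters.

Step 1: 4 trees catch fire, 2 burn out
  TTTTT
  TTTFT
  T...F
  TTT.T
  TTTFT
  TT..F
Step 2: 6 trees catch fire, 4 burn out
  TTTFT
  TTF.F
  T....
  TTT.F
  TTF.F
  TT...
Step 3: 5 trees catch fire, 6 burn out
  TTF.F
  TF...
  T....
  TTF..
  TF...
  TT...
Step 4: 5 trees catch fire, 5 burn out
  TF...
  F....
  T....
  TF...
  F....
  TF...
Step 5: 4 trees catch fire, 5 burn out
  F....
  .....
  F....
  F....
  .....
  F....

F....
.....
F....
F....
.....
F....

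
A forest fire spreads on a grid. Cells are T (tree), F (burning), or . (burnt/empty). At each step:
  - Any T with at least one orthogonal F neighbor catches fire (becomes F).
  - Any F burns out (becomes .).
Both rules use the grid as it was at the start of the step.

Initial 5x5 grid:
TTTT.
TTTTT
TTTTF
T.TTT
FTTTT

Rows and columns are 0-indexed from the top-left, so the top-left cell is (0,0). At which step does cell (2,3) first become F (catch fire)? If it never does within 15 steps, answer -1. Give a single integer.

Step 1: cell (2,3)='F' (+5 fires, +2 burnt)
  -> target ignites at step 1
Step 2: cell (2,3)='.' (+6 fires, +5 burnt)
Step 3: cell (2,3)='.' (+6 fires, +6 burnt)
Step 4: cell (2,3)='.' (+3 fires, +6 burnt)
Step 5: cell (2,3)='.' (+1 fires, +3 burnt)
Step 6: cell (2,3)='.' (+0 fires, +1 burnt)
  fire out at step 6

1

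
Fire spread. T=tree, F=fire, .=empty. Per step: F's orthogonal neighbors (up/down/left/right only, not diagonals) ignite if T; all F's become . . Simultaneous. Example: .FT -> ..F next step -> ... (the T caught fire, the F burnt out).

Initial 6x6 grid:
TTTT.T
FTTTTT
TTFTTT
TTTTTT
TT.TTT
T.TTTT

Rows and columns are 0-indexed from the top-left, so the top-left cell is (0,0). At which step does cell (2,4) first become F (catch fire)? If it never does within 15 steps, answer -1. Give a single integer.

Step 1: cell (2,4)='T' (+7 fires, +2 burnt)
Step 2: cell (2,4)='F' (+7 fires, +7 burnt)
  -> target ignites at step 2
Step 3: cell (2,4)='.' (+7 fires, +7 burnt)
Step 4: cell (2,4)='.' (+5 fires, +7 burnt)
Step 5: cell (2,4)='.' (+4 fires, +5 burnt)
Step 6: cell (2,4)='.' (+1 fires, +4 burnt)
Step 7: cell (2,4)='.' (+0 fires, +1 burnt)
  fire out at step 7

2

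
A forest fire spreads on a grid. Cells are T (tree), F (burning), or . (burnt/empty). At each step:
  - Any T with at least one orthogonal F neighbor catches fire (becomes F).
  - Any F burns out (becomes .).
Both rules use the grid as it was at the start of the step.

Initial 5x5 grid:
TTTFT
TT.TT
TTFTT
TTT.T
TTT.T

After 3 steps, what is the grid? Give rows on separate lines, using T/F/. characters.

Step 1: 6 trees catch fire, 2 burn out
  TTF.F
  TT.FT
  TF.FT
  TTF.T
  TTT.T
Step 2: 7 trees catch fire, 6 burn out
  TF...
  TF..F
  F...F
  TF..T
  TTF.T
Step 3: 5 trees catch fire, 7 burn out
  F....
  F....
  .....
  F...F
  TF..T

F....
F....
.....
F...F
TF..T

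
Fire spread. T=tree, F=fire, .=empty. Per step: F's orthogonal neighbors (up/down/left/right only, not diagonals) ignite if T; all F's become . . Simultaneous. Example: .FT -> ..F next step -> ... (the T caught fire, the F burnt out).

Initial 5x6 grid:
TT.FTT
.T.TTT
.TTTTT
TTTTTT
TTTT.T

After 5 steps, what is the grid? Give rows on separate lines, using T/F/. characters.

Step 1: 2 trees catch fire, 1 burn out
  TT..FT
  .T.FTT
  .TTTTT
  TTTTTT
  TTTT.T
Step 2: 3 trees catch fire, 2 burn out
  TT...F
  .T..FT
  .TTFTT
  TTTTTT
  TTTT.T
Step 3: 4 trees catch fire, 3 burn out
  TT....
  .T...F
  .TF.FT
  TTTFTT
  TTTT.T
Step 4: 5 trees catch fire, 4 burn out
  TT....
  .T....
  .F...F
  TTF.FT
  TTTF.T
Step 5: 4 trees catch fire, 5 burn out
  TT....
  .F....
  ......
  TF...F
  TTF..T

TT....
.F....
......
TF...F
TTF..T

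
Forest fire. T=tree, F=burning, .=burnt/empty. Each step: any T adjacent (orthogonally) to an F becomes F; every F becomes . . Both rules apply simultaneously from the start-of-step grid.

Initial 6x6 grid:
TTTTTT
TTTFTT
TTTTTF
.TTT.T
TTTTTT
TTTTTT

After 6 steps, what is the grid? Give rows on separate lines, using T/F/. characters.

Step 1: 7 trees catch fire, 2 burn out
  TTTFTT
  TTF.FF
  TTTFF.
  .TTT.F
  TTTTTT
  TTTTTT
Step 2: 7 trees catch fire, 7 burn out
  TTF.FF
  TF....
  TTF...
  .TTF..
  TTTTTF
  TTTTTT
Step 3: 7 trees catch fire, 7 burn out
  TF....
  F.....
  TF....
  .TF...
  TTTFF.
  TTTTTF
Step 4: 6 trees catch fire, 7 burn out
  F.....
  ......
  F.....
  .F....
  TTF...
  TTTFF.
Step 5: 2 trees catch fire, 6 burn out
  ......
  ......
  ......
  ......
  TF....
  TTF...
Step 6: 2 trees catch fire, 2 burn out
  ......
  ......
  ......
  ......
  F.....
  TF....

......
......
......
......
F.....
TF....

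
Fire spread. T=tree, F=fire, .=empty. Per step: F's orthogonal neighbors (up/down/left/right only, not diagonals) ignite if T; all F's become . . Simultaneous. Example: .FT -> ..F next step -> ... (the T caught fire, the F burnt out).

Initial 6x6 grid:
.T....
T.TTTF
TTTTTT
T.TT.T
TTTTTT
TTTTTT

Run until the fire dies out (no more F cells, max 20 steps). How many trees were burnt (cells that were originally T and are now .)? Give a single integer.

Answer: 26

Derivation:
Step 1: +2 fires, +1 burnt (F count now 2)
Step 2: +3 fires, +2 burnt (F count now 3)
Step 3: +3 fires, +3 burnt (F count now 3)
Step 4: +4 fires, +3 burnt (F count now 4)
Step 5: +4 fires, +4 burnt (F count now 4)
Step 6: +3 fires, +4 burnt (F count now 3)
Step 7: +4 fires, +3 burnt (F count now 4)
Step 8: +2 fires, +4 burnt (F count now 2)
Step 9: +1 fires, +2 burnt (F count now 1)
Step 10: +0 fires, +1 burnt (F count now 0)
Fire out after step 10
Initially T: 27, now '.': 35
Total burnt (originally-T cells now '.'): 26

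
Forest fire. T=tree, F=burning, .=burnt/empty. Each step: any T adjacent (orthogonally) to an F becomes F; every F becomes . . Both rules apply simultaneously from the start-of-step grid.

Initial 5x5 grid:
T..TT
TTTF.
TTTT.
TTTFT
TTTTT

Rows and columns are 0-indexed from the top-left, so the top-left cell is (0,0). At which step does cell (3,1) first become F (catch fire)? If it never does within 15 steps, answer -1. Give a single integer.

Step 1: cell (3,1)='T' (+6 fires, +2 burnt)
Step 2: cell (3,1)='F' (+6 fires, +6 burnt)
  -> target ignites at step 2
Step 3: cell (3,1)='.' (+4 fires, +6 burnt)
Step 4: cell (3,1)='.' (+3 fires, +4 burnt)
Step 5: cell (3,1)='.' (+0 fires, +3 burnt)
  fire out at step 5

2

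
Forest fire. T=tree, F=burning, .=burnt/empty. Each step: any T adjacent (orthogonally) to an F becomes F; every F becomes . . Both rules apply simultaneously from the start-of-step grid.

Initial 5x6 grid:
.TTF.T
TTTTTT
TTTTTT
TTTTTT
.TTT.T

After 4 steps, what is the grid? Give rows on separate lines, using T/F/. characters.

Step 1: 2 trees catch fire, 1 burn out
  .TF..T
  TTTFTT
  TTTTTT
  TTTTTT
  .TTT.T
Step 2: 4 trees catch fire, 2 burn out
  .F...T
  TTF.FT
  TTTFTT
  TTTTTT
  .TTT.T
Step 3: 5 trees catch fire, 4 burn out
  .....T
  TF...F
  TTF.FT
  TTTFTT
  .TTT.T
Step 4: 7 trees catch fire, 5 burn out
  .....F
  F.....
  TF...F
  TTF.FT
  .TTF.T

.....F
F.....
TF...F
TTF.FT
.TTF.T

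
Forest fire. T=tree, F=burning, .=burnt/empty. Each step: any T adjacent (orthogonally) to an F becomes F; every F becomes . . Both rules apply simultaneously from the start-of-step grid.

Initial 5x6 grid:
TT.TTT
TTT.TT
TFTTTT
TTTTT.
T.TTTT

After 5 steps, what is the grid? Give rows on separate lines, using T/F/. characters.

Step 1: 4 trees catch fire, 1 burn out
  TT.TTT
  TFT.TT
  F.FTTT
  TFTTT.
  T.TTTT
Step 2: 6 trees catch fire, 4 burn out
  TF.TTT
  F.F.TT
  ...FTT
  F.FTT.
  T.TTTT
Step 3: 5 trees catch fire, 6 burn out
  F..TTT
  ....TT
  ....FT
  ...FT.
  F.FTTT
Step 4: 4 trees catch fire, 5 burn out
  ...TTT
  ....FT
  .....F
  ....F.
  ...FTT
Step 5: 3 trees catch fire, 4 burn out
  ...TFT
  .....F
  ......
  ......
  ....FT

...TFT
.....F
......
......
....FT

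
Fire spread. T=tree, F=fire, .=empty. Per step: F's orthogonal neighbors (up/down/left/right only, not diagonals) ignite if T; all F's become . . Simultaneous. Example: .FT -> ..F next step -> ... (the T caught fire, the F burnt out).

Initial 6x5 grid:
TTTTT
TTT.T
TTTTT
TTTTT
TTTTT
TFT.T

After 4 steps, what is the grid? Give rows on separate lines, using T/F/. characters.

Step 1: 3 trees catch fire, 1 burn out
  TTTTT
  TTT.T
  TTTTT
  TTTTT
  TFTTT
  F.F.T
Step 2: 3 trees catch fire, 3 burn out
  TTTTT
  TTT.T
  TTTTT
  TFTTT
  F.FTT
  ....T
Step 3: 4 trees catch fire, 3 burn out
  TTTTT
  TTT.T
  TFTTT
  F.FTT
  ...FT
  ....T
Step 4: 5 trees catch fire, 4 burn out
  TTTTT
  TFT.T
  F.FTT
  ...FT
  ....F
  ....T

TTTTT
TFT.T
F.FTT
...FT
....F
....T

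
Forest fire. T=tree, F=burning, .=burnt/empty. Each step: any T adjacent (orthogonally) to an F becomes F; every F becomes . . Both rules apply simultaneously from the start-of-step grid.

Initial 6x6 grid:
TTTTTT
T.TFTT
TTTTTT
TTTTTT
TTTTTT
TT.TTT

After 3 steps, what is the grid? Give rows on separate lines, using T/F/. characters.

Step 1: 4 trees catch fire, 1 burn out
  TTTFTT
  T.F.FT
  TTTFTT
  TTTTTT
  TTTTTT
  TT.TTT
Step 2: 6 trees catch fire, 4 burn out
  TTF.FT
  T....F
  TTF.FT
  TTTFTT
  TTTTTT
  TT.TTT
Step 3: 7 trees catch fire, 6 burn out
  TF...F
  T.....
  TF...F
  TTF.FT
  TTTFTT
  TT.TTT

TF...F
T.....
TF...F
TTF.FT
TTTFTT
TT.TTT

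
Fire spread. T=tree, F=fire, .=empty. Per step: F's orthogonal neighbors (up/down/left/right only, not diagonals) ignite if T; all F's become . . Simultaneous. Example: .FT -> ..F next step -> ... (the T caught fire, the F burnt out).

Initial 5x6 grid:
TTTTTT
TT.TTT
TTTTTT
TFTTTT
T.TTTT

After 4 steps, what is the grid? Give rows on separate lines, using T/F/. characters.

Step 1: 3 trees catch fire, 1 burn out
  TTTTTT
  TT.TTT
  TFTTTT
  F.FTTT
  T.TTTT
Step 2: 6 trees catch fire, 3 burn out
  TTTTTT
  TF.TTT
  F.FTTT
  ...FTT
  F.FTTT
Step 3: 5 trees catch fire, 6 burn out
  TFTTTT
  F..TTT
  ...FTT
  ....FT
  ...FTT
Step 4: 6 trees catch fire, 5 burn out
  F.FTTT
  ...FTT
  ....FT
  .....F
  ....FT

F.FTTT
...FTT
....FT
.....F
....FT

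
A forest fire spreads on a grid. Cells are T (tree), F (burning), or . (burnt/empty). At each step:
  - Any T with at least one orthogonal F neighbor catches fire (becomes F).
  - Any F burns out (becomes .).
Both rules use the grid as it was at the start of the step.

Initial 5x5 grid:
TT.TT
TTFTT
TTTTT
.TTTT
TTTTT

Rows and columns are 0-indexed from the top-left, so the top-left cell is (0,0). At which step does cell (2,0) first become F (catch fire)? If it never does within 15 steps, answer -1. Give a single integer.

Step 1: cell (2,0)='T' (+3 fires, +1 burnt)
Step 2: cell (2,0)='T' (+7 fires, +3 burnt)
Step 3: cell (2,0)='F' (+7 fires, +7 burnt)
  -> target ignites at step 3
Step 4: cell (2,0)='.' (+3 fires, +7 burnt)
Step 5: cell (2,0)='.' (+2 fires, +3 burnt)
Step 6: cell (2,0)='.' (+0 fires, +2 burnt)
  fire out at step 6

3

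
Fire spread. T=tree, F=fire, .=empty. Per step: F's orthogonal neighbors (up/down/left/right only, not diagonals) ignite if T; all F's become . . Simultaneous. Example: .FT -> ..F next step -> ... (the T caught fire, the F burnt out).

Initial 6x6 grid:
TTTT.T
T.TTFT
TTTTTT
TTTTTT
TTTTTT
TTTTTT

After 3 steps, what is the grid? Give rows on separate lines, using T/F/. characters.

Step 1: 3 trees catch fire, 1 burn out
  TTTT.T
  T.TF.F
  TTTTFT
  TTTTTT
  TTTTTT
  TTTTTT
Step 2: 6 trees catch fire, 3 burn out
  TTTF.F
  T.F...
  TTTF.F
  TTTTFT
  TTTTTT
  TTTTTT
Step 3: 5 trees catch fire, 6 burn out
  TTF...
  T.....
  TTF...
  TTTF.F
  TTTTFT
  TTTTTT

TTF...
T.....
TTF...
TTTF.F
TTTTFT
TTTTTT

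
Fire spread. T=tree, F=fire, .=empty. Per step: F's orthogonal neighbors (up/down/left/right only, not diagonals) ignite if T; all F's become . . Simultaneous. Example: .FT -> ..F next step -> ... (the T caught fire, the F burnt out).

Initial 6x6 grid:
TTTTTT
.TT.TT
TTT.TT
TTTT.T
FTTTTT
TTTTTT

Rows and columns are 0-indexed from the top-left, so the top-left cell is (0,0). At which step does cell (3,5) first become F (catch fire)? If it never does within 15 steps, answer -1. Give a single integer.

Step 1: cell (3,5)='T' (+3 fires, +1 burnt)
Step 2: cell (3,5)='T' (+4 fires, +3 burnt)
Step 3: cell (3,5)='T' (+4 fires, +4 burnt)
Step 4: cell (3,5)='T' (+5 fires, +4 burnt)
Step 5: cell (3,5)='T' (+4 fires, +5 burnt)
Step 6: cell (3,5)='F' (+4 fires, +4 burnt)
  -> target ignites at step 6
Step 7: cell (3,5)='.' (+2 fires, +4 burnt)
Step 8: cell (3,5)='.' (+3 fires, +2 burnt)
Step 9: cell (3,5)='.' (+2 fires, +3 burnt)
Step 10: cell (3,5)='.' (+0 fires, +2 burnt)
  fire out at step 10

6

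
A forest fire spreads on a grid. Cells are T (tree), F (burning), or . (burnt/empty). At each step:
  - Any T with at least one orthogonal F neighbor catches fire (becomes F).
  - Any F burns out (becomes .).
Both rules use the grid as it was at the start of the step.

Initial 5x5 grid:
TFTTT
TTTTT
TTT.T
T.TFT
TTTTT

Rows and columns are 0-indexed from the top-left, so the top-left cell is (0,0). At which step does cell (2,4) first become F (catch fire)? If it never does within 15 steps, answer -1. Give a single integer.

Step 1: cell (2,4)='T' (+6 fires, +2 burnt)
Step 2: cell (2,4)='F' (+8 fires, +6 burnt)
  -> target ignites at step 2
Step 3: cell (2,4)='.' (+5 fires, +8 burnt)
Step 4: cell (2,4)='.' (+2 fires, +5 burnt)
Step 5: cell (2,4)='.' (+0 fires, +2 burnt)
  fire out at step 5

2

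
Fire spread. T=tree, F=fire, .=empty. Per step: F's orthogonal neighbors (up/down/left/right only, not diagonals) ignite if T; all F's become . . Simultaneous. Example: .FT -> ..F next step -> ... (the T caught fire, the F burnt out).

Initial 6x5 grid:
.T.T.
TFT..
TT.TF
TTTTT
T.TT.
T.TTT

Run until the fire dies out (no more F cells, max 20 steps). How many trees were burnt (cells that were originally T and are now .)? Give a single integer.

Answer: 18

Derivation:
Step 1: +6 fires, +2 burnt (F count now 6)
Step 2: +3 fires, +6 burnt (F count now 3)
Step 3: +3 fires, +3 burnt (F count now 3)
Step 4: +3 fires, +3 burnt (F count now 3)
Step 5: +3 fires, +3 burnt (F count now 3)
Step 6: +0 fires, +3 burnt (F count now 0)
Fire out after step 6
Initially T: 19, now '.': 29
Total burnt (originally-T cells now '.'): 18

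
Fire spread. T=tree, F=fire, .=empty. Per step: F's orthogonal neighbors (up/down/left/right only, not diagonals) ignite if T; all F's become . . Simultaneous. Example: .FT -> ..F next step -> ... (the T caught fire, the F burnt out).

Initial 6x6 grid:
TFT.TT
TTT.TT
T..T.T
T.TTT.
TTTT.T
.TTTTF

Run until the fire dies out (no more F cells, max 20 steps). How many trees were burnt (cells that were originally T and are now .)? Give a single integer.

Step 1: +5 fires, +2 burnt (F count now 5)
Step 2: +3 fires, +5 burnt (F count now 3)
Step 3: +3 fires, +3 burnt (F count now 3)
Step 4: +4 fires, +3 burnt (F count now 4)
Step 5: +5 fires, +4 burnt (F count now 5)
Step 6: +0 fires, +5 burnt (F count now 0)
Fire out after step 6
Initially T: 25, now '.': 31
Total burnt (originally-T cells now '.'): 20

Answer: 20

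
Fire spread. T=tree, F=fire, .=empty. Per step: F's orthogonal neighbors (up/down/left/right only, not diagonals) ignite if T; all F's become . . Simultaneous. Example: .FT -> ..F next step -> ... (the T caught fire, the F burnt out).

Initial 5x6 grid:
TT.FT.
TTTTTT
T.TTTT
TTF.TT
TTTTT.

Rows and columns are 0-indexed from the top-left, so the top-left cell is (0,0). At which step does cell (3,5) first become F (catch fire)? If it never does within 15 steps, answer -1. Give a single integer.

Step 1: cell (3,5)='T' (+5 fires, +2 burnt)
Step 2: cell (3,5)='T' (+6 fires, +5 burnt)
Step 3: cell (3,5)='T' (+6 fires, +6 burnt)
Step 4: cell (3,5)='T' (+4 fires, +6 burnt)
Step 5: cell (3,5)='F' (+2 fires, +4 burnt)
  -> target ignites at step 5
Step 6: cell (3,5)='.' (+0 fires, +2 burnt)
  fire out at step 6

5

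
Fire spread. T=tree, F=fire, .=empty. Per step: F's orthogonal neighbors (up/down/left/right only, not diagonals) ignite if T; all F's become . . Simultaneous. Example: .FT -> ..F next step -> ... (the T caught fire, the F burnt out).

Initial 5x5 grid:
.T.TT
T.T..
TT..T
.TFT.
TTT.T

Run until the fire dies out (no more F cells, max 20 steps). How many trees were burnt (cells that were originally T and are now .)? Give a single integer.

Step 1: +3 fires, +1 burnt (F count now 3)
Step 2: +2 fires, +3 burnt (F count now 2)
Step 3: +2 fires, +2 burnt (F count now 2)
Step 4: +1 fires, +2 burnt (F count now 1)
Step 5: +0 fires, +1 burnt (F count now 0)
Fire out after step 5
Initially T: 14, now '.': 19
Total burnt (originally-T cells now '.'): 8

Answer: 8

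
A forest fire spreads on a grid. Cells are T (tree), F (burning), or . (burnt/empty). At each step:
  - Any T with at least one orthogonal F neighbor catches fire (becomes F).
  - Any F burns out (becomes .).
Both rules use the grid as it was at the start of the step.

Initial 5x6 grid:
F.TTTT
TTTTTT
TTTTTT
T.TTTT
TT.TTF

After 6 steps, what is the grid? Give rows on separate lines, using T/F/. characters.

Step 1: 3 trees catch fire, 2 burn out
  ..TTTT
  FTTTTT
  TTTTTT
  T.TTTF
  TT.TF.
Step 2: 5 trees catch fire, 3 burn out
  ..TTTT
  .FTTTT
  FTTTTF
  T.TTF.
  TT.F..
Step 3: 6 trees catch fire, 5 burn out
  ..TTTT
  ..FTTF
  .FTTF.
  F.TF..
  TT....
Step 4: 8 trees catch fire, 6 burn out
  ..FTTF
  ...FF.
  ..FF..
  ..F...
  FT....
Step 5: 3 trees catch fire, 8 burn out
  ...FF.
  ......
  ......
  ......
  .F....
Step 6: 0 trees catch fire, 3 burn out
  ......
  ......
  ......
  ......
  ......

......
......
......
......
......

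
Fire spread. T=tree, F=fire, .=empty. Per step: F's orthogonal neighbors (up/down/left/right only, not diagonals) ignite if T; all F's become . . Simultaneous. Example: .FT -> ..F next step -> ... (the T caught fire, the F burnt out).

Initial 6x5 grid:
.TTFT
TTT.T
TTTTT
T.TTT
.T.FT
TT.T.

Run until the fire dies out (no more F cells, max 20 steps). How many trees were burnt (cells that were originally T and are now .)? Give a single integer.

Step 1: +5 fires, +2 burnt (F count now 5)
Step 2: +6 fires, +5 burnt (F count now 6)
Step 3: +3 fires, +6 burnt (F count now 3)
Step 4: +2 fires, +3 burnt (F count now 2)
Step 5: +1 fires, +2 burnt (F count now 1)
Step 6: +1 fires, +1 burnt (F count now 1)
Step 7: +0 fires, +1 burnt (F count now 0)
Fire out after step 7
Initially T: 21, now '.': 27
Total burnt (originally-T cells now '.'): 18

Answer: 18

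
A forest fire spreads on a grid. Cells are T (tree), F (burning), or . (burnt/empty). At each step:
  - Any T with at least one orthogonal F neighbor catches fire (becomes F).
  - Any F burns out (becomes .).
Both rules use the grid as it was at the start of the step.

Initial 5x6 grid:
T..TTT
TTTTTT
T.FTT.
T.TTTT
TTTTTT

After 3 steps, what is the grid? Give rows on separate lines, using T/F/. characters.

Step 1: 3 trees catch fire, 1 burn out
  T..TTT
  TTFTTT
  T..FT.
  T.FTTT
  TTTTTT
Step 2: 5 trees catch fire, 3 burn out
  T..TTT
  TF.FTT
  T...F.
  T..FTT
  TTFTTT
Step 3: 6 trees catch fire, 5 burn out
  T..FTT
  F...FT
  T.....
  T...FT
  TF.FTT

T..FTT
F...FT
T.....
T...FT
TF.FTT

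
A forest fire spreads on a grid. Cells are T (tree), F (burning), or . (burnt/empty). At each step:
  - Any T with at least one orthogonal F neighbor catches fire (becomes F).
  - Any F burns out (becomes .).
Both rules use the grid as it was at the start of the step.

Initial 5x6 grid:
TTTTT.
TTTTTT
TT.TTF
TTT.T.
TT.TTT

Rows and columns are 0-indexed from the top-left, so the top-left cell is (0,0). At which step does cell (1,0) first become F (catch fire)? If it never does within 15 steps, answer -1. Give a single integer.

Step 1: cell (1,0)='T' (+2 fires, +1 burnt)
Step 2: cell (1,0)='T' (+3 fires, +2 burnt)
Step 3: cell (1,0)='T' (+3 fires, +3 burnt)
Step 4: cell (1,0)='T' (+4 fires, +3 burnt)
Step 5: cell (1,0)='T' (+2 fires, +4 burnt)
Step 6: cell (1,0)='F' (+3 fires, +2 burnt)
  -> target ignites at step 6
Step 7: cell (1,0)='.' (+3 fires, +3 burnt)
Step 8: cell (1,0)='.' (+3 fires, +3 burnt)
Step 9: cell (1,0)='.' (+1 fires, +3 burnt)
Step 10: cell (1,0)='.' (+0 fires, +1 burnt)
  fire out at step 10

6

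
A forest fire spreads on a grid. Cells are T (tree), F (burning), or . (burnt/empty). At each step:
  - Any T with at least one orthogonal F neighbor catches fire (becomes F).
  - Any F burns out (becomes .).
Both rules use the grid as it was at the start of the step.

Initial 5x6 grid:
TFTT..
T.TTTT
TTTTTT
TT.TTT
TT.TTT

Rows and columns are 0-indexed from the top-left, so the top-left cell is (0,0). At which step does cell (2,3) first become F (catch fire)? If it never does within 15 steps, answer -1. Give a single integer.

Step 1: cell (2,3)='T' (+2 fires, +1 burnt)
Step 2: cell (2,3)='T' (+3 fires, +2 burnt)
Step 3: cell (2,3)='T' (+3 fires, +3 burnt)
Step 4: cell (2,3)='F' (+4 fires, +3 burnt)
  -> target ignites at step 4
Step 5: cell (2,3)='.' (+5 fires, +4 burnt)
Step 6: cell (2,3)='.' (+4 fires, +5 burnt)
Step 7: cell (2,3)='.' (+2 fires, +4 burnt)
Step 8: cell (2,3)='.' (+1 fires, +2 burnt)
Step 9: cell (2,3)='.' (+0 fires, +1 burnt)
  fire out at step 9

4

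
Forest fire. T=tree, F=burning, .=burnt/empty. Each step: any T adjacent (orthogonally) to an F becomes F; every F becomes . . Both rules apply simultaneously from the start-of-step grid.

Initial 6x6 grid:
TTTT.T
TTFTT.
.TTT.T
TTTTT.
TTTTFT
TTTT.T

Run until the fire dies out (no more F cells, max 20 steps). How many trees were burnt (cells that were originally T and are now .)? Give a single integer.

Answer: 26

Derivation:
Step 1: +7 fires, +2 burnt (F count now 7)
Step 2: +11 fires, +7 burnt (F count now 11)
Step 3: +4 fires, +11 burnt (F count now 4)
Step 4: +3 fires, +4 burnt (F count now 3)
Step 5: +1 fires, +3 burnt (F count now 1)
Step 6: +0 fires, +1 burnt (F count now 0)
Fire out after step 6
Initially T: 28, now '.': 34
Total burnt (originally-T cells now '.'): 26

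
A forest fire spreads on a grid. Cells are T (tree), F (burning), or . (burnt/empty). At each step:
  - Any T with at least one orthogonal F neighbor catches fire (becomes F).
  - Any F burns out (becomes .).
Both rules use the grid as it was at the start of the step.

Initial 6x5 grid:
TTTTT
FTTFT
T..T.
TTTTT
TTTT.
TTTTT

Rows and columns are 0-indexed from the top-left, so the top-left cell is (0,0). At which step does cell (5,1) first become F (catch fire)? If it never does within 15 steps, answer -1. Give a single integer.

Step 1: cell (5,1)='T' (+7 fires, +2 burnt)
Step 2: cell (5,1)='T' (+5 fires, +7 burnt)
Step 3: cell (5,1)='T' (+5 fires, +5 burnt)
Step 4: cell (5,1)='T' (+4 fires, +5 burnt)
Step 5: cell (5,1)='F' (+3 fires, +4 burnt)
  -> target ignites at step 5
Step 6: cell (5,1)='.' (+0 fires, +3 burnt)
  fire out at step 6

5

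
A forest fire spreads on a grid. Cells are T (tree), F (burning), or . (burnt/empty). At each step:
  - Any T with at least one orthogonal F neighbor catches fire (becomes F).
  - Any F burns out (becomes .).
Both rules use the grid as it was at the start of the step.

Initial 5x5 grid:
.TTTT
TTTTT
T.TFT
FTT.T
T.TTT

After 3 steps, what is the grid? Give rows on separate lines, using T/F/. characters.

Step 1: 6 trees catch fire, 2 burn out
  .TTTT
  TTTFT
  F.F.F
  .FT.T
  F.TTT
Step 2: 6 trees catch fire, 6 burn out
  .TTFT
  FTF.F
  .....
  ..F.F
  ..TTT
Step 3: 5 trees catch fire, 6 burn out
  .TF.F
  .F...
  .....
  .....
  ..FTF

.TF.F
.F...
.....
.....
..FTF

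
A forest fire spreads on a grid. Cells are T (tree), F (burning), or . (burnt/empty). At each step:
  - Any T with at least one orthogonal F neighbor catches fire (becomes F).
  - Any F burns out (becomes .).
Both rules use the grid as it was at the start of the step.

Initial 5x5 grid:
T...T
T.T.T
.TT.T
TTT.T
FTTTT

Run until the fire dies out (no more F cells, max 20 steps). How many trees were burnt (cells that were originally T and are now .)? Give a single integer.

Step 1: +2 fires, +1 burnt (F count now 2)
Step 2: +2 fires, +2 burnt (F count now 2)
Step 3: +3 fires, +2 burnt (F count now 3)
Step 4: +2 fires, +3 burnt (F count now 2)
Step 5: +2 fires, +2 burnt (F count now 2)
Step 6: +1 fires, +2 burnt (F count now 1)
Step 7: +1 fires, +1 burnt (F count now 1)
Step 8: +1 fires, +1 burnt (F count now 1)
Step 9: +0 fires, +1 burnt (F count now 0)
Fire out after step 9
Initially T: 16, now '.': 23
Total burnt (originally-T cells now '.'): 14

Answer: 14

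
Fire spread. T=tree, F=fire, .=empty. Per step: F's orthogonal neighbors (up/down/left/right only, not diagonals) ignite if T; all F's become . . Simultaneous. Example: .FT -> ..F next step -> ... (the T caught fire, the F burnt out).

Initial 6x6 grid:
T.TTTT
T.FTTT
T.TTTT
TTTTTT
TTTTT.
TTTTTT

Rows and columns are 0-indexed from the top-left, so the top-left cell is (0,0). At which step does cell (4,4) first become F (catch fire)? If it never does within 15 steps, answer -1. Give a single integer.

Step 1: cell (4,4)='T' (+3 fires, +1 burnt)
Step 2: cell (4,4)='T' (+4 fires, +3 burnt)
Step 3: cell (4,4)='T' (+6 fires, +4 burnt)
Step 4: cell (4,4)='T' (+7 fires, +6 burnt)
Step 5: cell (4,4)='F' (+6 fires, +7 burnt)
  -> target ignites at step 5
Step 6: cell (4,4)='.' (+3 fires, +6 burnt)
Step 7: cell (4,4)='.' (+2 fires, +3 burnt)
Step 8: cell (4,4)='.' (+0 fires, +2 burnt)
  fire out at step 8

5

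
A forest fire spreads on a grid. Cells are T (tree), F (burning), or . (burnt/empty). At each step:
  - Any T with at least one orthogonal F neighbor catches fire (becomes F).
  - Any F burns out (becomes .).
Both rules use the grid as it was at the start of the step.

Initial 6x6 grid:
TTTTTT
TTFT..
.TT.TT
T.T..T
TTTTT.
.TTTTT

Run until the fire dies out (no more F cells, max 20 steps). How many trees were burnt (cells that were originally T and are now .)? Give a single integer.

Step 1: +4 fires, +1 burnt (F count now 4)
Step 2: +5 fires, +4 burnt (F count now 5)
Step 3: +3 fires, +5 burnt (F count now 3)
Step 4: +4 fires, +3 burnt (F count now 4)
Step 5: +4 fires, +4 burnt (F count now 4)
Step 6: +2 fires, +4 burnt (F count now 2)
Step 7: +1 fires, +2 burnt (F count now 1)
Step 8: +0 fires, +1 burnt (F count now 0)
Fire out after step 8
Initially T: 26, now '.': 33
Total burnt (originally-T cells now '.'): 23

Answer: 23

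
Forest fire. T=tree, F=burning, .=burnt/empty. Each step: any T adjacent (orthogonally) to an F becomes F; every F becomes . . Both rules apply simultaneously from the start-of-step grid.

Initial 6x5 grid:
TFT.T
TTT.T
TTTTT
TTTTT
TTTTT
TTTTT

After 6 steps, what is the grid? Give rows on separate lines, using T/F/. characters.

Step 1: 3 trees catch fire, 1 burn out
  F.F.T
  TFT.T
  TTTTT
  TTTTT
  TTTTT
  TTTTT
Step 2: 3 trees catch fire, 3 burn out
  ....T
  F.F.T
  TFTTT
  TTTTT
  TTTTT
  TTTTT
Step 3: 3 trees catch fire, 3 burn out
  ....T
  ....T
  F.FTT
  TFTTT
  TTTTT
  TTTTT
Step 4: 4 trees catch fire, 3 burn out
  ....T
  ....T
  ...FT
  F.FTT
  TFTTT
  TTTTT
Step 5: 5 trees catch fire, 4 burn out
  ....T
  ....T
  ....F
  ...FT
  F.FTT
  TFTTT
Step 6: 5 trees catch fire, 5 burn out
  ....T
  ....F
  .....
  ....F
  ...FT
  F.FTT

....T
....F
.....
....F
...FT
F.FTT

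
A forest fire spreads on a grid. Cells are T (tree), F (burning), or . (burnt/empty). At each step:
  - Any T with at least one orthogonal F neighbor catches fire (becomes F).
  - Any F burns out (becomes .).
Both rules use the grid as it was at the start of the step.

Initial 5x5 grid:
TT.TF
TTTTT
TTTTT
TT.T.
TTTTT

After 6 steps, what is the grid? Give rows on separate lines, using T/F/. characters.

Step 1: 2 trees catch fire, 1 burn out
  TT.F.
  TTTTF
  TTTTT
  TT.T.
  TTTTT
Step 2: 2 trees catch fire, 2 burn out
  TT...
  TTTF.
  TTTTF
  TT.T.
  TTTTT
Step 3: 2 trees catch fire, 2 burn out
  TT...
  TTF..
  TTTF.
  TT.T.
  TTTTT
Step 4: 3 trees catch fire, 2 burn out
  TT...
  TF...
  TTF..
  TT.F.
  TTTTT
Step 5: 4 trees catch fire, 3 burn out
  TF...
  F....
  TF...
  TT...
  TTTFT
Step 6: 5 trees catch fire, 4 burn out
  F....
  .....
  F....
  TF...
  TTF.F

F....
.....
F....
TF...
TTF.F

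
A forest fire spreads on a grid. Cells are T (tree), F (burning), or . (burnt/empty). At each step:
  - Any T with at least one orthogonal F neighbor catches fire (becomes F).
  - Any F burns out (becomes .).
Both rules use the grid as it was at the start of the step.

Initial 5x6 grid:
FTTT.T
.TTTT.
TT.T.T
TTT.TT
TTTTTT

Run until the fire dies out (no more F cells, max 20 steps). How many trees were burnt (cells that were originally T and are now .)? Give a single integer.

Answer: 22

Derivation:
Step 1: +1 fires, +1 burnt (F count now 1)
Step 2: +2 fires, +1 burnt (F count now 2)
Step 3: +3 fires, +2 burnt (F count now 3)
Step 4: +3 fires, +3 burnt (F count now 3)
Step 5: +5 fires, +3 burnt (F count now 5)
Step 6: +2 fires, +5 burnt (F count now 2)
Step 7: +1 fires, +2 burnt (F count now 1)
Step 8: +1 fires, +1 burnt (F count now 1)
Step 9: +2 fires, +1 burnt (F count now 2)
Step 10: +1 fires, +2 burnt (F count now 1)
Step 11: +1 fires, +1 burnt (F count now 1)
Step 12: +0 fires, +1 burnt (F count now 0)
Fire out after step 12
Initially T: 23, now '.': 29
Total burnt (originally-T cells now '.'): 22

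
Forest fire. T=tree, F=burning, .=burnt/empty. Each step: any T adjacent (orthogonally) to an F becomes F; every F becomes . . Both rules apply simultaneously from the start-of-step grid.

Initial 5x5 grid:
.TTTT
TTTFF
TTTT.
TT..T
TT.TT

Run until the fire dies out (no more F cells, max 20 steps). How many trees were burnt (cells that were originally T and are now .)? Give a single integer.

Step 1: +4 fires, +2 burnt (F count now 4)
Step 2: +3 fires, +4 burnt (F count now 3)
Step 3: +3 fires, +3 burnt (F count now 3)
Step 4: +2 fires, +3 burnt (F count now 2)
Step 5: +2 fires, +2 burnt (F count now 2)
Step 6: +1 fires, +2 burnt (F count now 1)
Step 7: +0 fires, +1 burnt (F count now 0)
Fire out after step 7
Initially T: 18, now '.': 22
Total burnt (originally-T cells now '.'): 15

Answer: 15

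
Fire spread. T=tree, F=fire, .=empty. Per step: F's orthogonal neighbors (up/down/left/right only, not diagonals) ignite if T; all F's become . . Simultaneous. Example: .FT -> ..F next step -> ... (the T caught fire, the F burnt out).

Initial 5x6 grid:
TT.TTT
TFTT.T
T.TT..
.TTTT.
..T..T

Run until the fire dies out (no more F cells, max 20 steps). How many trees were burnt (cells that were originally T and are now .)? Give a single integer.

Answer: 17

Derivation:
Step 1: +3 fires, +1 burnt (F count now 3)
Step 2: +4 fires, +3 burnt (F count now 4)
Step 3: +3 fires, +4 burnt (F count now 3)
Step 4: +4 fires, +3 burnt (F count now 4)
Step 5: +2 fires, +4 burnt (F count now 2)
Step 6: +1 fires, +2 burnt (F count now 1)
Step 7: +0 fires, +1 burnt (F count now 0)
Fire out after step 7
Initially T: 18, now '.': 29
Total burnt (originally-T cells now '.'): 17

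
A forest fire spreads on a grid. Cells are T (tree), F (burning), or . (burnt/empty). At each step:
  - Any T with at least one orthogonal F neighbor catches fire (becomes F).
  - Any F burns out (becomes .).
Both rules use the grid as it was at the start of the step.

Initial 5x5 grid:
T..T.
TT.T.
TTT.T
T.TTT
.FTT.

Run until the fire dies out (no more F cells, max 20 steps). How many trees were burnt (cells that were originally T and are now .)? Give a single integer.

Step 1: +1 fires, +1 burnt (F count now 1)
Step 2: +2 fires, +1 burnt (F count now 2)
Step 3: +2 fires, +2 burnt (F count now 2)
Step 4: +2 fires, +2 burnt (F count now 2)
Step 5: +3 fires, +2 burnt (F count now 3)
Step 6: +2 fires, +3 burnt (F count now 2)
Step 7: +1 fires, +2 burnt (F count now 1)
Step 8: +0 fires, +1 burnt (F count now 0)
Fire out after step 8
Initially T: 15, now '.': 23
Total burnt (originally-T cells now '.'): 13

Answer: 13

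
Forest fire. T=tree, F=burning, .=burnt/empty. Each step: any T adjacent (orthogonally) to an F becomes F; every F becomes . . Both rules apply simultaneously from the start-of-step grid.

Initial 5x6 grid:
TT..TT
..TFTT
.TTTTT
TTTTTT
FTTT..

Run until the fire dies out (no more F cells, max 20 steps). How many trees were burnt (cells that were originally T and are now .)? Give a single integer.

Step 1: +5 fires, +2 burnt (F count now 5)
Step 2: +7 fires, +5 burnt (F count now 7)
Step 3: +6 fires, +7 burnt (F count now 6)
Step 4: +1 fires, +6 burnt (F count now 1)
Step 5: +0 fires, +1 burnt (F count now 0)
Fire out after step 5
Initially T: 21, now '.': 28
Total burnt (originally-T cells now '.'): 19

Answer: 19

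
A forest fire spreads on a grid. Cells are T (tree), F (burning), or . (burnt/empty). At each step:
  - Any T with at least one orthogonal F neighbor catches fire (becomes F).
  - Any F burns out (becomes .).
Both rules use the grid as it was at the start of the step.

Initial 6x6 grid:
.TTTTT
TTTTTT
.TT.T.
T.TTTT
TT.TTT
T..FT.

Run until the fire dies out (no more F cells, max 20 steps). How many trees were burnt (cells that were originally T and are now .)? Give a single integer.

Step 1: +2 fires, +1 burnt (F count now 2)
Step 2: +2 fires, +2 burnt (F count now 2)
Step 3: +3 fires, +2 burnt (F count now 3)
Step 4: +3 fires, +3 burnt (F count now 3)
Step 5: +3 fires, +3 burnt (F count now 3)
Step 6: +5 fires, +3 burnt (F count now 5)
Step 7: +4 fires, +5 burnt (F count now 4)
Step 8: +0 fires, +4 burnt (F count now 0)
Fire out after step 8
Initially T: 26, now '.': 32
Total burnt (originally-T cells now '.'): 22

Answer: 22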